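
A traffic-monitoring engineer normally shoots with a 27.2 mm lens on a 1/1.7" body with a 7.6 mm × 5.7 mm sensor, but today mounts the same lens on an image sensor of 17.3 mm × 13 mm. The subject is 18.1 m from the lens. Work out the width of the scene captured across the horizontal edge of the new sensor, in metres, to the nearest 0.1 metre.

11.5 m

The focal length stays 27.2 mm; the relevant sensor dimension is now w = 17.3 mm. Object distance dₒ = 18.1 m = 18100 mm.
Thin-lens field width W = w·(dₒ − f)/f = 17.3 × (18100 − 27.2)/27.2 ≈ 11494.832 mm = 11.4948 m.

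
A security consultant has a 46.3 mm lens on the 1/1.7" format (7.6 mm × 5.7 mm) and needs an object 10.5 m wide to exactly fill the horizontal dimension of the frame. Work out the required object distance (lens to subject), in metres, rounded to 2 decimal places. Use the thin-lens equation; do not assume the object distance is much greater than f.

64.01 m

W: 10.5 m = 10500 mm.
Magnification m = w/W = dᵢ/dₒ; combined with 1/f = 1/dₒ + 1/dᵢ this gives dₒ = f·(1 + W/w).
dₒ = 46.3 mm × (1 + 10500/7.6) = 46.3 × 1382.5789 ≈ 64013.405 mm = 64.0134 m.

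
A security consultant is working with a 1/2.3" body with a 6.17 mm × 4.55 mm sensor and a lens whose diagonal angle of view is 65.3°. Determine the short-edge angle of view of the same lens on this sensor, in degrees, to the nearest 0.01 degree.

Sensor diagonal = √(6.17² + 4.55²) = √58.7714 ≈ 7.6663 mm.
From the diagonal AOV: f = 7.6663 / (2·tan(32.65°)) = 7.6663 / 1.28151 ≈ 5.9822 mm.
Short-edge AOV = 2·arctan(4.55 / (2 × 5.9822)) = 2·arctan(0.38030) ≈ 41.6432°.

41.64°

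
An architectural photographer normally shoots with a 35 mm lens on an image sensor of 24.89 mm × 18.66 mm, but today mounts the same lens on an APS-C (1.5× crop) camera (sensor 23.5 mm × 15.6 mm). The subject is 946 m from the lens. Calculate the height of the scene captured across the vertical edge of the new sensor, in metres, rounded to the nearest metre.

The focal length stays 35 mm; the relevant sensor dimension is now h = 15.6 mm. Object distance dₒ = 946 m = 946000 mm.
Thin-lens field height W = h·(dₒ − f)/f = 15.6 × (946000 − 35)/35 ≈ 421630.114 mm = 421.63 m.

422 m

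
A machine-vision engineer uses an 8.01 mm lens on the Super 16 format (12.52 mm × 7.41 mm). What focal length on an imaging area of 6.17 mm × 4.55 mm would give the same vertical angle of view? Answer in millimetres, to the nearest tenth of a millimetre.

4.9 mm

Equal angle of view means equal height/f ratio, so f₂ = f₁ · (height₂/height₁) = 8.01 × 4.55/7.41.
f₂ = 8.01 × 0.61404 ≈ 4.918 mm.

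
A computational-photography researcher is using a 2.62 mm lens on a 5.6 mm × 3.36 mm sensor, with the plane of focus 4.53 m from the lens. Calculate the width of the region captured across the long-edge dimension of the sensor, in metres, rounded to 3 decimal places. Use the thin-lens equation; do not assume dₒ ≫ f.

9.677 m

dₒ: 4.53 m = 4530 mm.
Similar triangles through the lens centre give W/dₒ = w/dᵢ; with 1/f = 1/dₒ + 1/dᵢ this gives W = w·(dₒ − f)/f.
W = 5.6 mm × (4530 − 2.62) / 2.62 = 5.6 × 1728.0076 ≈ 9676.843 mm = 9.67684 m.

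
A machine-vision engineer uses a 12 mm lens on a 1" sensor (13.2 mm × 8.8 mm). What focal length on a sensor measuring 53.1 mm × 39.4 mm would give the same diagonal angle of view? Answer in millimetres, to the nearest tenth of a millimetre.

Sensor diagonal = √(13.2² + 8.8²) = √251.6800 ≈ 15.8644 mm.
Sensor diagonal = √(53.1² + 39.4²) = √4371.9700 ≈ 66.1209 mm.
Equal angle of view means equal diagonal/f ratio, so f₂ = f₁ · (diagonal₂/diagonal₁) = 12 × 66.1209/15.8644.
f₂ = 12 × 4.16787 ≈ 50.014 mm.

50.0 mm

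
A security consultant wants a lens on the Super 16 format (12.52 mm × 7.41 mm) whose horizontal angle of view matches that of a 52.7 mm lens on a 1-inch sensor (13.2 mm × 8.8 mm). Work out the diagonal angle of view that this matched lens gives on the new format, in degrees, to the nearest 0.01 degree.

16.56°

Equal horizontal AOV ⇒ f₂ = f₁ · 12.52/13.2 = 52.7 × 0.94848 ≈ 49.9852 mm.
Sensor diagonal = √(12.52² + 7.41²) = √211.6585 ≈ 14.5485 mm.
Diagonal AOV on the new format = 2·arctan(14.5485 / (2 × 49.9852)) = 2·arctan(0.14553) ≈ 16.5600°.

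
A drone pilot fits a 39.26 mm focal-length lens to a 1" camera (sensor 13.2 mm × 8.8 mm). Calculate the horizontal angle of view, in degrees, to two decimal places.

Angle of view α = 2·arctan(w/2f) with w = 13.2 mm and f = 39.26 mm.
w/2f = 0.16811; arctan(0.16811) ≈ 9.5428°, so α ≈ 19.0855°.

19.09°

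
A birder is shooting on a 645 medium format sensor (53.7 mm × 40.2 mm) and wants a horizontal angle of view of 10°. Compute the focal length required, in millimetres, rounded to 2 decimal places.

306.90 mm

From α = 2·arctan(w/2f) we get f = w / (2·tan(α/2)).
With w = 53.7 mm and α/2 = 5°, tan(α/2) ≈ 0.08749, so f ≈ 53.7 / 0.17498 ≈ 306.8969 mm.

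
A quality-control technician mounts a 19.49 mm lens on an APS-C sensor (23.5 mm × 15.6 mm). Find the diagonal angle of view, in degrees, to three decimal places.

71.780°

Sensor diagonal = √(23.5² + 15.6²) = √795.6100 ≈ 28.2066 mm.
Angle of view α = 2·arctan(d/2f) with d = 28.2066 mm and f = 19.49 mm.
d/2f = 0.72362; arctan(0.72362) ≈ 35.8901°, so α ≈ 71.7802°.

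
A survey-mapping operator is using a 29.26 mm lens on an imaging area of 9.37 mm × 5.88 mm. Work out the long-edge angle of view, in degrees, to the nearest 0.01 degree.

18.19°

Angle of view α = 2·arctan(w/2f) with w = 9.37 mm and f = 29.26 mm.
w/2f = 0.16012; arctan(0.16012) ≈ 9.0968°, so α ≈ 18.1935°.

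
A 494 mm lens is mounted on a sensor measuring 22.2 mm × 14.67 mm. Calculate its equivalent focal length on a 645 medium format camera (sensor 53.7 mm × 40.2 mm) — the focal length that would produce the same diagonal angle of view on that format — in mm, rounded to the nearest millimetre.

1245 mm

Sensor diagonal = √(22.2² + 14.67²) = √708.0489 ≈ 26.6092 mm.
Sensor diagonal = √(53.7² + 40.2²) = √4499.7300 ≈ 67.0800 mm.
Equal angle of view means equal diagonal/f ratio, so f₂ = f₁ · (diagonal₂/diagonal₁) = 494 × 67.0800/26.6092.
f₂ = 494 × 2.52093 ≈ 1245.342 mm.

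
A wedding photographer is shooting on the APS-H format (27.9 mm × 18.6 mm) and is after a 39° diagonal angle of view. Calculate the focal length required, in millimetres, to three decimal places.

Sensor diagonal = √(27.9² + 18.6²) = √1124.3700 ≈ 33.5316 mm.
From α = 2·arctan(d/2f) we get f = d / (2·tan(α/2)).
With d = 33.5316 mm and α/2 = 19.5°, tan(α/2) ≈ 0.35412, so f ≈ 33.5316 / 0.70824 ≈ 47.3452 mm.

47.345 mm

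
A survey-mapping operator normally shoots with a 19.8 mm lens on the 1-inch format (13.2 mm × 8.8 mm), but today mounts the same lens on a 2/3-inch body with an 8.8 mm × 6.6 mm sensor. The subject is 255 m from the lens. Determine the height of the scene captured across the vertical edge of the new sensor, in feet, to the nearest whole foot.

The focal length stays 19.8 mm; the relevant sensor dimension is now h = 6.6 mm. Object distance dₒ = 255 m = 255000 mm.
Thin-lens field height W = h·(dₒ − f)/f = 6.6 × (255000 − 19.8)/19.8 ≈ 84993.400 mm = 84993.400/304.8 ft = 278.85 ft.

279 ft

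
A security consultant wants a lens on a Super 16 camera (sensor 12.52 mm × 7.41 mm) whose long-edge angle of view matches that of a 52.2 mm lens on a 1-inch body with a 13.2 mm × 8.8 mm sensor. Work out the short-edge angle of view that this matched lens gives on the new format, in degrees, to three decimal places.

Equal long-edge AOV ⇒ f₂ = f₁ · 12.52/13.2 = 52.2 × 0.94848 ≈ 49.5109 mm.
Short-edge AOV on the new format = 2·arctan(7.41 / (2 × 49.5109)) = 2·arctan(0.07483) ≈ 8.5592°.

8.559°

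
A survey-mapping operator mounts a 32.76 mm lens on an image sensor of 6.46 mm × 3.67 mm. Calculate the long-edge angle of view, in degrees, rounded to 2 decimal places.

Angle of view α = 2·arctan(w/2f) with w = 6.46 mm and f = 32.76 mm.
w/2f = 0.09860; arctan(0.09860) ≈ 5.6309°, so α ≈ 11.2619°.

11.26°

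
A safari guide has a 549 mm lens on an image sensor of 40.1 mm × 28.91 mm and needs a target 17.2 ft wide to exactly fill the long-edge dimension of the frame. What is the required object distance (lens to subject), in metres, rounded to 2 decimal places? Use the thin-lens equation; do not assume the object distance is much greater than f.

72.32 m

W: 17.2 ft × 304.8 mm/ft = 5242.56 mm.
Magnification m = w/W = dᵢ/dₒ; combined with 1/f = 1/dₒ + 1/dᵢ this gives dₒ = f·(1 + W/w).
dₒ = 549 mm × (1 + 5242.56/40.1) = 549 × 131.7372 ≈ 72323.697 mm = 72.3237 m.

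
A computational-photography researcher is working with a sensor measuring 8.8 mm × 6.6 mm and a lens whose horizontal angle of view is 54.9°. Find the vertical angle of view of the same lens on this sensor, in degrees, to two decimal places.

From the horizontal AOV: f = 8.8 / (2·tan(27.45°)) = 8.8 / 1.03892 ≈ 8.4704 mm.
Vertical AOV = 2·arctan(6.6 / (2 × 8.4704)) = 2·arctan(0.38959) ≈ 42.5712°.

42.57°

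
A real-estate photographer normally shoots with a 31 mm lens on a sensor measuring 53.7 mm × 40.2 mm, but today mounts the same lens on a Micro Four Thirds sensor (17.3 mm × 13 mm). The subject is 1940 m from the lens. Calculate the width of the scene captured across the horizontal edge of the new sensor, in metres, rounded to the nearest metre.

1083 m

The focal length stays 31 mm; the relevant sensor dimension is now w = 17.3 mm. Object distance dₒ = 1940 m = 1.94e+06 mm.
Thin-lens field width W = w·(dₒ − f)/f = 17.3 × (1.94e+06 − 31)/31 ≈ 1082627.861 mm = 1082.63 m.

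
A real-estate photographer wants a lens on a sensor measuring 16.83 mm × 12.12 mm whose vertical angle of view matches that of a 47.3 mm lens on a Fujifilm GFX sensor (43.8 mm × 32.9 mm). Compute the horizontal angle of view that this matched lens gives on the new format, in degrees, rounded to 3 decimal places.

Equal vertical AOV ⇒ f₂ = f₁ · 12.12/32.9 = 47.3 × 0.36839 ≈ 17.4248 mm.
Horizontal AOV on the new format = 2·arctan(16.83 / (2 × 17.4248)) = 2·arctan(0.48293) ≈ 51.5548°.

51.555°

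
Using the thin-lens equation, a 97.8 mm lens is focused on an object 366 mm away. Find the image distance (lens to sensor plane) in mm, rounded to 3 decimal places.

133.463 mm

1/dᵢ = 1/f − 1/dₒ = 1/97.8 − 1/366 = 0.0074927 mm⁻¹.
dᵢ = 1/0.0074927 ≈ 133.4631 mm.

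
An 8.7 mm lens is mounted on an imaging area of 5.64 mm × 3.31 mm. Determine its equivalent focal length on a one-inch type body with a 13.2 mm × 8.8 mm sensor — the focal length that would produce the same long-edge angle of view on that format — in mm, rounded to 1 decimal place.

20.4 mm

Equal angle of view means equal width/f ratio, so f₂ = f₁ · (width₂/width₁) = 8.7 × 13.2/5.64.
f₂ = 8.7 × 2.34043 ≈ 20.362 mm.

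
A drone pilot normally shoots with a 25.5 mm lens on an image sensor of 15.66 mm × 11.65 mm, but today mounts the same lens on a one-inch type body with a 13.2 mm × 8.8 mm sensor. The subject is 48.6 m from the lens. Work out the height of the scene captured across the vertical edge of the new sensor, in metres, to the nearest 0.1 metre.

The focal length stays 25.5 mm; the relevant sensor dimension is now h = 8.8 mm. Object distance dₒ = 48.6 m = 48600 mm.
Thin-lens field height W = h·(dₒ − f)/f = 8.8 × (48600 − 25.5)/25.5 ≈ 16762.965 mm = 16.763 m.

16.8 m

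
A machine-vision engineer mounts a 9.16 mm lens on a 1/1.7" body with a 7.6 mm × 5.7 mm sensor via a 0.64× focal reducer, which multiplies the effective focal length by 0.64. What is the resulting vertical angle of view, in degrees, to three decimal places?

51.853°

Effective focal length f = 9.16 × 0.64 = 5.8624 mm.
α = 2·arctan(5.7 / (2 × 5.8624)) = 2·arctan(0.48615) ≈ 51.8533°.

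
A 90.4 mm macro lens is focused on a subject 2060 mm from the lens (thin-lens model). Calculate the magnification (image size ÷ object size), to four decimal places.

Thin lens: 1/f = 1/dₒ + 1/dᵢ → 1/dᵢ = 1/90.4 − 1/2060 = 0.0105765 mm⁻¹, so dᵢ ≈ 94.5491 mm.
Magnification m = dᵢ/dₒ = 94.5491/2060 ≈ 0.04590.

0.0459×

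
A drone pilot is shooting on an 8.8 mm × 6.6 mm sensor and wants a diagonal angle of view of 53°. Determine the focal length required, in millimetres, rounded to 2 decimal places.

Sensor diagonal = √(8.8² + 6.6²) = √121.0000 ≈ 11.0000 mm.
From α = 2·arctan(d/2f) we get f = d / (2·tan(α/2)).
With d = 11.0000 mm and α/2 = 26.5°, tan(α/2) ≈ 0.49858, so f ≈ 11.0000 / 0.99716 ≈ 11.0313 mm.

11.03 mm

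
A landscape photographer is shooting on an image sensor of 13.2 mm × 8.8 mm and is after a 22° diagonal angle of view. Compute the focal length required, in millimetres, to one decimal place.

40.8 mm

Sensor diagonal = √(13.2² + 8.8²) = √251.6800 ≈ 15.8644 mm.
From α = 2·arctan(d/2f) we get f = d / (2·tan(α/2)).
With d = 15.8644 mm and α/2 = 11°, tan(α/2) ≈ 0.19438, so f ≈ 15.8644 / 0.38876 ≈ 40.8077 mm.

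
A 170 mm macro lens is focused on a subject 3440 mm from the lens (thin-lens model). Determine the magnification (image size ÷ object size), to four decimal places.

Thin lens: 1/f = 1/dₒ + 1/dᵢ → 1/dᵢ = 1/170 − 1/3440 = 0.0055917 mm⁻¹, so dᵢ ≈ 178.8379 mm.
Magnification m = dᵢ/dₒ = 178.8379/3440 ≈ 0.05199.

0.0520×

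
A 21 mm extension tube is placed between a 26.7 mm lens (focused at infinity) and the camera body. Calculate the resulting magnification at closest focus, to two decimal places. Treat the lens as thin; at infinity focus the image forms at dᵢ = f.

0.79×

The tube moves the image plane from f to f + e, so dᵢ = 26.7 + 21 = 47.7 mm. Focus is achieved when 1/f = 1/dₒ + 1/dᵢ, giving dₒ = 1/(1/f − 1/(f+e)).
Magnification m = dᵢ/dₒ = (f+e)·(1/f − 1/(f+e)) = e/f = 21/26.7 ≈ 0.7865.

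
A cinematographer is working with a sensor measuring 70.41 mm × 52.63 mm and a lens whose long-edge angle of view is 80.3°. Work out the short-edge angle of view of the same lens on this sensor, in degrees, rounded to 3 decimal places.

64.467°

From the long-edge AOV: f = 70.41 / (2·tan(40.15°)) = 70.41 / 1.68714 ≈ 41.7333 mm.
Short-edge AOV = 2·arctan(52.63 / (2 × 41.7333)) = 2·arctan(0.63055) ≈ 64.4671°.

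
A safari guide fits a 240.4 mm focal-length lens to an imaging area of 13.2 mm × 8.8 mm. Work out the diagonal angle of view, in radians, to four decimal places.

0.0660 rad

Sensor diagonal = √(13.2² + 8.8²) = √251.6800 ≈ 15.8644 mm.
Angle of view α = 2·arctan(d/2f) with d = 15.8644 mm and f = 240.4 mm.
d/2f = 0.03300; arctan(0.03300) ≈ 0.0330 rad, so α ≈ 0.0660 rad.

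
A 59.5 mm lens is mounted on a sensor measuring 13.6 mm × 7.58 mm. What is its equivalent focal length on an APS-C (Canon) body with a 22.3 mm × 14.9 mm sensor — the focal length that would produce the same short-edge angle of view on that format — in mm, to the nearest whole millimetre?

117 mm

Equal angle of view means equal height/f ratio, so f₂ = f₁ · (height₂/height₁) = 59.5 × 14.9/7.58.
f₂ = 59.5 × 1.96570 ≈ 116.959 mm.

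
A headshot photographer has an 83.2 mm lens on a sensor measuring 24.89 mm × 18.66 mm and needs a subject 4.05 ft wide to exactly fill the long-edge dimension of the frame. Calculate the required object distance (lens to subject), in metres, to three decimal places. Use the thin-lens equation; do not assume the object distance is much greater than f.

4.210 m

W: 4.05 ft × 304.8 mm/ft = 1234.44 mm.
Magnification m = w/W = dᵢ/dₒ; combined with 1/f = 1/dₒ + 1/dᵢ this gives dₒ = f·(1 + W/w).
dₒ = 83.2 mm × (1 + 1234.44/24.89) = 83.2 × 50.5958 ≈ 4209.572 mm = 4.20957 m.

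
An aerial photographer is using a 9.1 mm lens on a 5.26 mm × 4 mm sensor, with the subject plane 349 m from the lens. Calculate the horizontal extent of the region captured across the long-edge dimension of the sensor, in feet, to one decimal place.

dₒ: 349 m = 349000 mm.
Similar triangles through the lens centre give W/dₒ = w/dᵢ; with 1/f = 1/dₒ + 1/dᵢ this gives W = w·(dₒ − f)/f.
W = 5.26 mm × (349000 − 9.1) / 9.1 = 5.26 × 38350.6484 ≈ 201724.410 mm = 201724.410/304.8 ft = 661.826 ft.

661.8 ft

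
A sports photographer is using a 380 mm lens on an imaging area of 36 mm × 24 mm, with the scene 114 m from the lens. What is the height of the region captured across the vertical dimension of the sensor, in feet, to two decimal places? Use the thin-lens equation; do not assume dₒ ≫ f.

dₒ: 114 m = 114000 mm.
Similar triangles through the lens centre give W/dₒ = h/dᵢ; with 1/f = 1/dₒ + 1/dᵢ this gives W = h·(dₒ − f)/f.
W = 24 mm × (114000 − 380) / 380 = 24 × 299.0000 ≈ 7176.000 mm = 7176.000/304.8 ft = 23.5433 ft.

23.54 ft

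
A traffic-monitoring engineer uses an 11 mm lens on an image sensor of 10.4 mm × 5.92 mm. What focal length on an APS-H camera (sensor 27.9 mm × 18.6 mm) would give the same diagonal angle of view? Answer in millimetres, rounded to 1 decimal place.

Sensor diagonal = √(10.4² + 5.92²) = √143.2064 ≈ 11.9669 mm.
Sensor diagonal = √(27.9² + 18.6²) = √1124.3700 ≈ 33.5316 mm.
Equal angle of view means equal diagonal/f ratio, so f₂ = f₁ · (diagonal₂/diagonal₁) = 11 × 33.5316/11.9669.
f₂ = 11 × 2.80203 ≈ 30.822 mm.

30.8 mm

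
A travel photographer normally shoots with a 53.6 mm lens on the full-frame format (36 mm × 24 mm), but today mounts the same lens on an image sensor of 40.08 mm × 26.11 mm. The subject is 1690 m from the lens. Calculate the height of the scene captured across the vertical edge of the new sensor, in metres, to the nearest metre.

The focal length stays 53.6 mm; the relevant sensor dimension is now h = 26.11 mm. Object distance dₒ = 1690 m = 1.69e+06 mm.
Thin-lens field height W = h·(dₒ − f)/f = 26.11 × (1.69e+06 − 53.6)/53.6 ≈ 823218.293 mm = 823.218 m.

823 m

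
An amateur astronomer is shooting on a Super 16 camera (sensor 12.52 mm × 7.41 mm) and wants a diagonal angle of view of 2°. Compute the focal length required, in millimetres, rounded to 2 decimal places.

416.74 mm

Sensor diagonal = √(12.52² + 7.41²) = √211.6585 ≈ 14.5485 mm.
From α = 2·arctan(d/2f) we get f = d / (2·tan(α/2)).
With d = 14.5485 mm and α/2 = 1°, tan(α/2) ≈ 0.01746, so f ≈ 14.5485 / 0.03491 ≈ 416.7412 mm.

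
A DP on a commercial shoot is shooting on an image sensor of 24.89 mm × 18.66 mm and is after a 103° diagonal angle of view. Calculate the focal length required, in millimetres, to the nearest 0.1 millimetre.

Sensor diagonal = √(24.89² + 18.66²) = √967.7077 ≈ 31.1080 mm.
From α = 2·arctan(d/2f) we get f = d / (2·tan(α/2)).
With d = 31.1080 mm and α/2 = 51.5°, tan(α/2) ≈ 1.25717, so f ≈ 31.1080 / 2.51434 ≈ 12.3722 mm.

12.4 mm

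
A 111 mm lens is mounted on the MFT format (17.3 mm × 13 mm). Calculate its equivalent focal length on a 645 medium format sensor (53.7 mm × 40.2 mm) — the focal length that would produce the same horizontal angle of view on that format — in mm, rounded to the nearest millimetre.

Equal angle of view means equal width/f ratio, so f₂ = f₁ · (width₂/width₁) = 111 × 53.7/17.3.
f₂ = 111 × 3.10405 ≈ 344.549 mm.

345 mm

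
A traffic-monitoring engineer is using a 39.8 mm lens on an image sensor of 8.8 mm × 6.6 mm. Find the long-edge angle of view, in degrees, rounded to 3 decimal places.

Angle of view α = 2·arctan(w/2f) with w = 8.8 mm and f = 39.8 mm.
w/2f = 0.11055; arctan(0.11055) ≈ 6.3086°, so α ≈ 12.6172°.

12.617°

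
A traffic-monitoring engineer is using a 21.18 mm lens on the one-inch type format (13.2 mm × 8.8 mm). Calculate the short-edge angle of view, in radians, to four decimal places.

0.4097 rad

Angle of view α = 2·arctan(h/2f) with h = 8.8 mm and f = 21.18 mm.
h/2f = 0.20774; arctan(0.20774) ≈ 0.2048 rad, so α ≈ 0.4097 rad.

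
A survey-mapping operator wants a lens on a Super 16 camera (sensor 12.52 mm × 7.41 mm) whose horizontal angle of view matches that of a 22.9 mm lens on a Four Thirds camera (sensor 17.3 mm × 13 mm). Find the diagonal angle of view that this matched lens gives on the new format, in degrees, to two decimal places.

47.40°

Equal horizontal AOV ⇒ f₂ = f₁ · 12.52/17.3 = 22.9 × 0.72370 ≈ 16.5727 mm.
Sensor diagonal = √(12.52² + 7.41²) = √211.6585 ≈ 14.5485 mm.
Diagonal AOV on the new format = 2·arctan(14.5485 / (2 × 16.5727)) = 2·arctan(0.43893) ≈ 47.3961°.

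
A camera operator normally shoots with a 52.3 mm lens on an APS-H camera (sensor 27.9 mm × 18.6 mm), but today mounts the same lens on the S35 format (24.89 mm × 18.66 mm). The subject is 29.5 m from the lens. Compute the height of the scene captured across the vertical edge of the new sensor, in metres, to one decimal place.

The focal length stays 52.3 mm; the relevant sensor dimension is now h = 18.66 mm. Object distance dₒ = 29.5 m = 29500 mm.
Thin-lens field height W = h·(dₒ − f)/f = 18.66 × (29500 − 52.3)/52.3 ≈ 10506.579 mm = 10.5066 m.

10.5 m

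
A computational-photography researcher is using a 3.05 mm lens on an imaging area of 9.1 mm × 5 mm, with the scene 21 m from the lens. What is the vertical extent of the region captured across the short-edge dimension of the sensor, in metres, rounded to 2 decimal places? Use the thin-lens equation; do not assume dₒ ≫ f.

34.42 m

dₒ: 21 m = 21000 mm.
Similar triangles through the lens centre give W/dₒ = h/dᵢ; with 1/f = 1/dₒ + 1/dᵢ this gives W = h·(dₒ − f)/f.
W = 5 mm × (21000 − 3.05) / 3.05 = 5 × 6884.2459 ≈ 34421.230 mm = 34.4212 m.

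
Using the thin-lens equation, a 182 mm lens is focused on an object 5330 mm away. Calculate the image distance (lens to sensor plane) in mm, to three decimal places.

188.434 mm

1/dᵢ = 1/f − 1/dₒ = 1/182 − 1/5330 = 0.0053069 mm⁻¹.
dᵢ = 1/0.0053069 ≈ 188.4343 mm.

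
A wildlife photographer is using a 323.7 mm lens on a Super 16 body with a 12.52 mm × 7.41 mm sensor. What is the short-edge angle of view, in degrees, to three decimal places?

Angle of view α = 2·arctan(h/2f) with h = 7.41 mm and f = 323.7 mm.
h/2f = 0.01145; arctan(0.01145) ≈ 0.6558°, so α ≈ 1.3115°.

1.312°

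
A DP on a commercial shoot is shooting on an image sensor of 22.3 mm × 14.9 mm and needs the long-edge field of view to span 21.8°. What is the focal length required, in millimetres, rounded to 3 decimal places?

From α = 2·arctan(w/2f) we get f = w / (2·tan(α/2)).
With w = 22.3 mm and α/2 = 10.9°, tan(α/2) ≈ 0.19257, so f ≈ 22.3 / 0.38514 ≈ 57.9011 mm.

57.901 mm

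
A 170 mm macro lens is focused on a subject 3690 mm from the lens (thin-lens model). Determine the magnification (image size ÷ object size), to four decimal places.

0.0483×

Thin lens: 1/f = 1/dₒ + 1/dᵢ → 1/dᵢ = 1/170 − 1/3690 = 0.0056114 mm⁻¹, so dᵢ ≈ 178.2102 mm.
Magnification m = dᵢ/dₒ = 178.2102/3690 ≈ 0.04830.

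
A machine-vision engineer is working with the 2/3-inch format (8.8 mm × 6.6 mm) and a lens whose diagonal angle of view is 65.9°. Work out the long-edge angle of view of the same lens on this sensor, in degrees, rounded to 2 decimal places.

54.82°

Sensor diagonal = √(8.8² + 6.6²) = √121.0000 ≈ 11.0000 mm.
From the diagonal AOV: f = 11.0000 / (2·tan(32.95°)) = 11.0000 / 1.29634 ≈ 8.4855 mm.
Long-edge AOV = 2·arctan(8.8 / (2 × 8.4855)) = 2·arctan(0.51853) ≈ 54.8166°.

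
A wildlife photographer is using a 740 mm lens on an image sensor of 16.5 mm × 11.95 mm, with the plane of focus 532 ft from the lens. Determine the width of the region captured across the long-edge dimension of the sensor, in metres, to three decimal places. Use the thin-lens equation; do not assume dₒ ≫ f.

dₒ: 532 ft × 304.8 mm/ft = 162153.59 mm.
Similar triangles through the lens centre give W/dₒ = w/dᵢ; with 1/f = 1/dₒ + 1/dᵢ this gives W = w·(dₒ − f)/f.
W = 16.5 mm × (162154 − 740) / 740 = 16.5 × 218.1265 ≈ 3599.087 mm = 3.59909 m.

3.599 m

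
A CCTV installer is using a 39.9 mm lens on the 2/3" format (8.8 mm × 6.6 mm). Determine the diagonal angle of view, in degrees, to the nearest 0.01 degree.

15.70°

Sensor diagonal = √(8.8² + 6.6²) = √121.0000 ≈ 11.0000 mm.
Angle of view α = 2·arctan(d/2f) with d = 11.0000 mm and f = 39.9 mm.
d/2f = 0.13784; arctan(0.13784) ≈ 7.8485°, so α ≈ 15.6969°.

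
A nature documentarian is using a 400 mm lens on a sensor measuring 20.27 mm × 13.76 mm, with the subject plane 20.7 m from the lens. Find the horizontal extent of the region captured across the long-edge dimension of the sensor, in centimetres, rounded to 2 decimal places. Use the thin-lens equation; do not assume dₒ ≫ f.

102.87 cm

dₒ: 20.7 m = 20700 mm.
Similar triangles through the lens centre give W/dₒ = w/dᵢ; with 1/f = 1/dₒ + 1/dᵢ this gives W = w·(dₒ − f)/f.
W = 20.27 mm × (20700 − 400) / 400 = 20.27 × 50.7500 ≈ 1028.703 mm = 102.87 cm.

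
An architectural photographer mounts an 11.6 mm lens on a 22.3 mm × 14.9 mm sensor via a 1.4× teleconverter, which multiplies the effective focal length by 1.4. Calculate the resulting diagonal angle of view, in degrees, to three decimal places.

79.095°

Effective focal length f = 11.6 × 1.4 = 16.24 mm.
Sensor diagonal = √(22.3² + 14.9²) = √719.3000 ≈ 26.8198 mm.
α = 2·arctan(26.820 / (2 × 16.24)) = 2·arctan(0.82573) ≈ 79.0951°.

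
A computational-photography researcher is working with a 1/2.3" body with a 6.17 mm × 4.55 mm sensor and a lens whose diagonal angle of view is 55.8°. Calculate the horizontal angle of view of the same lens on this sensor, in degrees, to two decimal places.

Sensor diagonal = √(6.17² + 4.55²) = √58.7714 ≈ 7.6663 mm.
From the diagonal AOV: f = 7.6663 / (2·tan(27.9°)) = 7.6663 / 1.05895 ≈ 7.2395 mm.
Horizontal AOV = 2·arctan(6.17 / (2 × 7.2395)) = 2·arctan(0.42613) ≈ 46.1610°.

46.16°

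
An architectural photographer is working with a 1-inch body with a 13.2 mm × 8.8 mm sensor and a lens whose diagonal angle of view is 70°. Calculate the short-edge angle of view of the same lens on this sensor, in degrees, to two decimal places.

Sensor diagonal = √(13.2² + 8.8²) = √251.6800 ≈ 15.8644 mm.
From the diagonal AOV: f = 15.8644 / (2·tan(35°)) = 15.8644 / 1.40042 ≈ 11.3284 mm.
Short-edge AOV = 2·arctan(8.8 / (2 × 11.3284)) = 2·arctan(0.38841) ≈ 42.4529°.

42.45°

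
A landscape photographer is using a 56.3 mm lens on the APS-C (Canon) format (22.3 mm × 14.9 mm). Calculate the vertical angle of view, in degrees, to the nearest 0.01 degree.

15.08°

Angle of view α = 2·arctan(h/2f) with h = 14.9 mm and f = 56.3 mm.
h/2f = 0.13233; arctan(0.13233) ≈ 7.5380°, so α ≈ 15.0759°.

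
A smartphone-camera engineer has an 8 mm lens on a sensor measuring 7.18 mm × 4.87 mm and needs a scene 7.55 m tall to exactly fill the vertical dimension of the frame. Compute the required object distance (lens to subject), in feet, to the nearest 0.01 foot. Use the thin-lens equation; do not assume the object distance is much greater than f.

W: 7.55 m = 7550 mm.
Magnification m = h/W = dᵢ/dₒ; combined with 1/f = 1/dₒ + 1/dᵢ this gives dₒ = f·(1 + W/h).
dₒ = 8 mm × (1 + 7550/4.87) = 8 × 1551.3080 ≈ 12410.464 mm = 12410.464/304.8 ft = 40.7167 ft.

40.72 ft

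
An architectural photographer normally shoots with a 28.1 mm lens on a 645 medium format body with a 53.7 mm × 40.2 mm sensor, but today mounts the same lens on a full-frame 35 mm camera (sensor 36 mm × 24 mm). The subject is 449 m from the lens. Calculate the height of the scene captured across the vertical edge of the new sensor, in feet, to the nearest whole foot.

1258 ft

The focal length stays 28.1 mm; the relevant sensor dimension is now h = 24 mm. Object distance dₒ = 449 m = 449000 mm.
Thin-lens field height W = h·(dₒ − f)/f = 24 × (449000 − 28.1)/28.1 ≈ 383463.544 mm = 383463.544/304.8 ft = 1258.08 ft.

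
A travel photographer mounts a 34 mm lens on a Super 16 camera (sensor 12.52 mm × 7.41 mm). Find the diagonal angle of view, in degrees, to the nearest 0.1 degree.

Sensor diagonal = √(12.52² + 7.41²) = √211.6585 ≈ 14.5485 mm.
Angle of view α = 2·arctan(d/2f) with d = 14.5485 mm and f = 34 mm.
d/2f = 0.21395; arctan(0.21395) ≈ 12.0763°, so α ≈ 24.1525°.

24.2°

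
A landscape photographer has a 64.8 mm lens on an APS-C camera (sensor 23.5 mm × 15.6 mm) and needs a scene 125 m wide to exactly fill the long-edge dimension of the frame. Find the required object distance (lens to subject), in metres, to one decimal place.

344.7 m

W: 125 m = 125000 mm.
Magnification m = w/W = dᵢ/dₒ; combined with 1/f = 1/dₒ + 1/dᵢ this gives dₒ = f·(1 + W/w).
dₒ = 64.8 mm × (1 + 125000/23.5) = 64.8 × 5320.1489 ≈ 344745.651 mm = 344.746 m.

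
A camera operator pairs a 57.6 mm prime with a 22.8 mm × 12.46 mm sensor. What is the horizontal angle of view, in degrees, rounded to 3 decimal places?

22.390°

Angle of view α = 2·arctan(w/2f) with w = 22.8 mm and f = 57.6 mm.
w/2f = 0.19792; arctan(0.19792) ≈ 11.1951°, so α ≈ 22.3902°.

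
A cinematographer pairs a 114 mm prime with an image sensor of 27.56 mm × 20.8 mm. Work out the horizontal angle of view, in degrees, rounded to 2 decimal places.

Angle of view α = 2·arctan(w/2f) with w = 27.56 mm and f = 114 mm.
w/2f = 0.12088; arctan(0.12088) ≈ 6.8923°, so α ≈ 13.7846°.

13.78°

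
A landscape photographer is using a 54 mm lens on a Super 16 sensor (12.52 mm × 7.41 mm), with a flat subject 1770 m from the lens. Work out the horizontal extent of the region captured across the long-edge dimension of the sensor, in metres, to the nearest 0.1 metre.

410.4 m

dₒ: 1770 m = 1.77e+06 mm.
Similar triangles through the lens centre give W/dₒ = w/dᵢ; with 1/f = 1/dₒ + 1/dᵢ this gives W = w·(dₒ − f)/f.
W = 12.52 mm × (1.77e+06 − 54) / 54 = 12.52 × 32776.7778 ≈ 410365.258 mm = 410.365 m.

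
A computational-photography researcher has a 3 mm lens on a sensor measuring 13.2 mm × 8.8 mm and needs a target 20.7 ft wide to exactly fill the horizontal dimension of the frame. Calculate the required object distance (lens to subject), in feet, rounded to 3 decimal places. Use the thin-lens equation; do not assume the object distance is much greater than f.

4.714 ft

W: 20.7 ft × 304.8 mm/ft = 6309.36 mm.
Magnification m = w/W = dᵢ/dₒ; combined with 1/f = 1/dₒ + 1/dᵢ this gives dₒ = f·(1 + W/w).
dₒ = 3 mm × (1 + 6309.36/13.2) = 3 × 478.9818 ≈ 1436.945 mm = 1436.945/304.8 ft = 4.71439 ft.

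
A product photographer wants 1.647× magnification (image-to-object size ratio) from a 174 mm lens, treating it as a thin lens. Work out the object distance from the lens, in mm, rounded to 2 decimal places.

With m = dᵢ/dₒ and 1/f = 1/dₒ + 1/dᵢ, substituting dᵢ = m·dₒ gives 1/f = (1 + 1/m)/dₒ, hence dₒ = f·(1 + 1/m).
dₒ = 174 × (1 + 1/1.647) = 174 × 1.60716 ≈ 279.647 mm.

279.65 mm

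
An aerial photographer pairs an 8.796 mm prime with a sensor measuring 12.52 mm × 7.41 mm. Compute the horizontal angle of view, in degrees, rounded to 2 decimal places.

70.88°

Angle of view α = 2·arctan(w/2f) with w = 12.52 mm and f = 8.796 mm.
w/2f = 0.71169; arctan(0.71169) ≈ 35.4390°, so α ≈ 70.8779°.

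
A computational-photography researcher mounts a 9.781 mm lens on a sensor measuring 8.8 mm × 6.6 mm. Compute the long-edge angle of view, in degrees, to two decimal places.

Angle of view α = 2·arctan(w/2f) with w = 8.8 mm and f = 9.781 mm.
w/2f = 0.44985; arctan(0.44985) ≈ 24.2207°, so α ≈ 48.4414°.

48.44°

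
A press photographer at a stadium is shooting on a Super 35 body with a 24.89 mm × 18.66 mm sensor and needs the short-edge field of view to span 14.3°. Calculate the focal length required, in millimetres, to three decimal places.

From α = 2·arctan(h/2f) we get f = h / (2·tan(α/2)).
With h = 18.66 mm and α/2 = 7.15°, tan(α/2) ≈ 0.12544, so f ≈ 18.66 / 0.25089 ≈ 74.3765 mm.

74.376 mm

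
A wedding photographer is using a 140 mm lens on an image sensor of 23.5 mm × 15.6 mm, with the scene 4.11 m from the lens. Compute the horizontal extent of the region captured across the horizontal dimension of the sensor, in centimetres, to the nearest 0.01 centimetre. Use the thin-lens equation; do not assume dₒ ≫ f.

dₒ: 4.11 m = 4110 mm.
Similar triangles through the lens centre give W/dₒ = w/dᵢ; with 1/f = 1/dₒ + 1/dᵢ this gives W = w·(dₒ − f)/f.
W = 23.5 mm × (4110 − 140) / 140 = 23.5 × 28.3571 ≈ 666.393 mm = 66.6393 cm.

66.64 cm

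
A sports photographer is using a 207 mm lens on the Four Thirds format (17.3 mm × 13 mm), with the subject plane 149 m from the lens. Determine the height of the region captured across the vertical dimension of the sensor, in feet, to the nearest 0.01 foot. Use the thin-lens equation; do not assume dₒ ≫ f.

dₒ: 149 m = 149000 mm.
Similar triangles through the lens centre give W/dₒ = h/dᵢ; with 1/f = 1/dₒ + 1/dᵢ this gives W = h·(dₒ − f)/f.
W = 13 mm × (149000 − 207) / 207 = 13 × 718.8068 ≈ 9344.488 mm = 9344.488/304.8 ft = 30.6578 ft.

30.66 ft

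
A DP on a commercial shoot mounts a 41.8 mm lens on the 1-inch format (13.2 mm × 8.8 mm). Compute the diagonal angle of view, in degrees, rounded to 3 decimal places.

Sensor diagonal = √(13.2² + 8.8²) = √251.6800 ≈ 15.8644 mm.
Angle of view α = 2·arctan(d/2f) with d = 15.8644 mm and f = 41.8 mm.
d/2f = 0.18977; arctan(0.18977) ≈ 10.7450°, so α ≈ 21.4900°.

21.490°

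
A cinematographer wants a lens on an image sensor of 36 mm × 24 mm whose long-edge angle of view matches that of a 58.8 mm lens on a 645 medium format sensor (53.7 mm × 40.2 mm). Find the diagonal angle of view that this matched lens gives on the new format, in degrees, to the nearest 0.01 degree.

Equal long-edge AOV ⇒ f₂ = f₁ · 36/53.7 = 58.8 × 0.67039 ≈ 39.4190 mm.
Sensor diagonal = √(36² + 24²) = √1872.0000 ≈ 43.2666 mm.
Diagonal AOV on the new format = 2·arctan(43.2666 / (2 × 39.4190)) = 2·arctan(0.54880) ≈ 57.5163°.

57.52°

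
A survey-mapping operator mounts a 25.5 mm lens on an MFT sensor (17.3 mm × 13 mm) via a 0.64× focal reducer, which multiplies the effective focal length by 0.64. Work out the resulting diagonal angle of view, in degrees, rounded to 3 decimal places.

67.088°

Effective focal length f = 25.5 × 0.64 = 16.32 mm.
Sensor diagonal = √(17.3² + 13²) = √468.2900 ≈ 21.6400 mm.
α = 2·arctan(21.640 / (2 × 16.32)) = 2·arctan(0.66299) ≈ 67.0880°.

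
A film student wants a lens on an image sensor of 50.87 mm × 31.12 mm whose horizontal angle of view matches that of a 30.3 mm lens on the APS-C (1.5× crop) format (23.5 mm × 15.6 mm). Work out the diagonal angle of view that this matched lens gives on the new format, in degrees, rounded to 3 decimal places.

Equal horizontal AOV ⇒ f₂ = f₁ · 50.87/23.5 = 30.3 × 2.16468 ≈ 65.5898 mm.
Sensor diagonal = √(50.87² + 31.12²) = √3556.2113 ≈ 59.6340 mm.
Diagonal AOV on the new format = 2·arctan(59.6340 / (2 × 65.5898)) = 2·arctan(0.45460) ≈ 48.8929°.

48.893°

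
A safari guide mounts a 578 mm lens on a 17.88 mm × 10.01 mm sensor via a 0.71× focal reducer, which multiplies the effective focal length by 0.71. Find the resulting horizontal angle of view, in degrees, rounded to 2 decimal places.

Effective focal length f = 578 × 0.71 = 410.38 mm.
α = 2·arctan(17.88 / (2 × 410.38)) = 2·arctan(0.02178) ≈ 2.4959°.

2.50°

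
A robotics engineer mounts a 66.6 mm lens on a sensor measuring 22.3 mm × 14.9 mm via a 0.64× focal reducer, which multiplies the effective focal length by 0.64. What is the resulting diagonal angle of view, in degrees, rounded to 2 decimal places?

Effective focal length f = 66.6 × 0.64 = 42.624 mm.
Sensor diagonal = √(22.3² + 14.9²) = √719.3000 ≈ 26.8198 mm.
α = 2·arctan(26.820 / (2 × 42.624)) = 2·arctan(0.31461) ≈ 34.9281°.

34.93°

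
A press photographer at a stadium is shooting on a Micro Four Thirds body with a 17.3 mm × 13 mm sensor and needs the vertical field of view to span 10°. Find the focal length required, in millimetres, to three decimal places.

From α = 2·arctan(h/2f) we get f = h / (2·tan(α/2)).
With h = 13 mm and α/2 = 5°, tan(α/2) ≈ 0.08749, so f ≈ 13 / 0.17498 ≈ 74.2953 mm.

74.295 mm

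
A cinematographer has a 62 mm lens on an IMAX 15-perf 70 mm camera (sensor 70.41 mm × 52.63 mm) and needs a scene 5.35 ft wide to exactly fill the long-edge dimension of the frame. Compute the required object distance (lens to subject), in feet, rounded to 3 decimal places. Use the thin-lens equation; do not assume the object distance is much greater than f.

W: 5.35 ft × 304.8 mm/ft = 1630.68 mm.
Magnification m = w/W = dᵢ/dₒ; combined with 1/f = 1/dₒ + 1/dᵢ this gives dₒ = f·(1 + W/w).
dₒ = 62 mm × (1 + 1630.68/70.41) = 62 × 24.1598 ≈ 1497.906 mm = 1497.906/304.8 ft = 4.91439 ft.

4.914 ft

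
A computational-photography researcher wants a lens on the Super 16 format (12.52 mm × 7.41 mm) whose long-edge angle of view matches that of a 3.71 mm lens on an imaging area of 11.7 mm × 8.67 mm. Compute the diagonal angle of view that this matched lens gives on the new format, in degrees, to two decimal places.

Equal long-edge AOV ⇒ f₂ = f₁ · 12.52/11.7 = 3.71 × 1.07009 ≈ 3.9700 mm.
Sensor diagonal = √(12.52² + 7.41²) = √211.6585 ≈ 14.5485 mm.
Diagonal AOV on the new format = 2·arctan(14.5485 / (2 × 3.9700)) = 2·arctan(1.83230) ≈ 122.7518°.

122.75°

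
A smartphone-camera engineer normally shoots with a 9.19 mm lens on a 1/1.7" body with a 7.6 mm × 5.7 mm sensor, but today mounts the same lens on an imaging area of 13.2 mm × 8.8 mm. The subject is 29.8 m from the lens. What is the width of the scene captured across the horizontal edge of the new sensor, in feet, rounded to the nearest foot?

The focal length stays 9.19 mm; the relevant sensor dimension is now w = 13.2 mm. Object distance dₒ = 29.8 m = 29800 mm.
Thin-lens field width W = w·(dₒ − f)/f = 13.2 × (29800 − 9.19)/9.19 ≈ 42789.847 mm = 42789.847/304.8 ft = 140.387 ft.

140 ft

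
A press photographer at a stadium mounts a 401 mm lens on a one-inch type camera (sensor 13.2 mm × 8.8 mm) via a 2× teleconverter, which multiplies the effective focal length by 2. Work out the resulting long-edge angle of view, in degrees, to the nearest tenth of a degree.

0.9°

Effective focal length f = 401 × 2 = 802 mm.
α = 2·arctan(13.2 / (2 × 802)) = 2·arctan(0.00823) ≈ 0.9430°.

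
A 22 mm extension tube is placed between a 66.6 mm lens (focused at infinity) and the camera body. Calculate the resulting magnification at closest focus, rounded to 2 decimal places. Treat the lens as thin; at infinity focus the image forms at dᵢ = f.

0.33×

The tube moves the image plane from f to f + e, so dᵢ = 66.6 + 22 = 88.6 mm. Focus is achieved when 1/f = 1/dₒ + 1/dᵢ, giving dₒ = 1/(1/f − 1/(f+e)).
Magnification m = dᵢ/dₒ = (f+e)·(1/f − 1/(f+e)) = e/f = 22/66.6 ≈ 0.3303.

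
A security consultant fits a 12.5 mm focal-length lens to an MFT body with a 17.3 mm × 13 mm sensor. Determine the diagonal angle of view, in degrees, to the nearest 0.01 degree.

Sensor diagonal = √(17.3² + 13²) = √468.2900 ≈ 21.6400 mm.
Angle of view α = 2·arctan(d/2f) with d = 21.6400 mm and f = 12.5 mm.
d/2f = 0.86560; arctan(0.86560) ≈ 40.8795°, so α ≈ 81.7590°.

81.76°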